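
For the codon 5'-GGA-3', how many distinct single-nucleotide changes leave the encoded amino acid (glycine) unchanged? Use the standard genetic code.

Position 1: none → 0 synonymous.
Position 2: none → 0 synonymous.
Position 3: GGT, GGC, GGG → 3 synonymous.
Total: 0 + 0 + 3 = 3.

3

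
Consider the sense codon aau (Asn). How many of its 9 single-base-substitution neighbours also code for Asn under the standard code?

Position 1: none → 0 synonymous.
Position 2: none → 0 synonymous.
Position 3: AAC → 1 synonymous.
Total: 0 + 0 + 1 = 1.

1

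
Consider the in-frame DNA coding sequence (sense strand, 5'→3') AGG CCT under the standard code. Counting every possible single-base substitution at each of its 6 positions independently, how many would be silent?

5

Codon 1 (AGG, Arg): 2 synonymous substitutions.
Codon 2 (CCT, Pro): 3 synonymous substitutions.
Total: 2 + 3 = 5.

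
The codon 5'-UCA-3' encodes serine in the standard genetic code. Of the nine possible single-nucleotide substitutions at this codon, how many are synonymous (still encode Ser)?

Position 1: none → 0 synonymous.
Position 2: none → 0 synonymous.
Position 3: UCU, UCC, UCG → 3 synonymous.
Total: 0 + 0 + 3 = 3.

3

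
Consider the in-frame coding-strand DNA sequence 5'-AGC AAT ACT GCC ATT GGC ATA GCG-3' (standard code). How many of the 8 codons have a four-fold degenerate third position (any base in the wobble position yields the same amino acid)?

4

Codon 1 AGC (Ser): third position 2-fold.
Codon 2 AAT (Asn): third position 2-fold.
Codon 3 ACT (Thr): third position 4-fold.
Codon 4 GCC (Ala): third position 4-fold.
Codon 5 ATT (Ile): third position 3-fold.
Codon 6 GGC (Gly): third position 4-fold.
Codon 7 ATA (Ile): third position 3-fold.
Codon 8 GCG (Ala): third position 4-fold.
Four-fold degenerate third positions: 4.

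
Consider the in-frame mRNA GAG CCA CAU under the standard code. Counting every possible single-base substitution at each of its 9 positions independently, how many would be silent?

5

Codon 1 (GAG, Glu): 1 synonymous substitution.
Codon 2 (CCA, Pro): 3 synonymous substitutions.
Codon 3 (CAU, His): 1 synonymous substitution.
Total: 1 + 3 + 1 = 5.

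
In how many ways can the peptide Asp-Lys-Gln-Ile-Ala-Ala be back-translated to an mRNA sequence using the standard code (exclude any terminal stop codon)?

Asp: 2 codons.
Lys: 2 codons.
Gln: 2 codons.
Ile: 3 codons.
Ala: 4 codons.
Ala: 4 codons.
2 × 2 × 2 × 3 × 4 × 4 = 384.

384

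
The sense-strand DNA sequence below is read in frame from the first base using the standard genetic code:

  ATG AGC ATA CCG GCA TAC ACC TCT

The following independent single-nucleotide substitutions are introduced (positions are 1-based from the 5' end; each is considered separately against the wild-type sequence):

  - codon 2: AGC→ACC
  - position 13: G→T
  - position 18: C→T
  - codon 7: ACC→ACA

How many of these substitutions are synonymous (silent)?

Codon 2: AGC (Ser) → ACC (Thr) — missense.
Codon 5: GCA (Ala) → TCA (Ser) — missense.
Codon 6: TAC (Tyr) → TAT (Tyr) — synonymous.
Codon 7: ACC (Thr) → ACA (Thr) — synonymous.
Synonymous: 2 of 4.

2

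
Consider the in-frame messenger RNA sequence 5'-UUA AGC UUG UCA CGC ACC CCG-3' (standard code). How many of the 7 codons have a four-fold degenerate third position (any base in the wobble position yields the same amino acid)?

4

Codon 1 UUA (Leu): third position 2-fold.
Codon 2 AGC (Ser): third position 2-fold.
Codon 3 UUG (Leu): third position 2-fold.
Codon 4 UCA (Ser): third position 4-fold.
Codon 5 CGC (Arg): third position 4-fold.
Codon 6 ACC (Thr): third position 4-fold.
Codon 7 CCG (Pro): third position 4-fold.
Four-fold degenerate third positions: 4.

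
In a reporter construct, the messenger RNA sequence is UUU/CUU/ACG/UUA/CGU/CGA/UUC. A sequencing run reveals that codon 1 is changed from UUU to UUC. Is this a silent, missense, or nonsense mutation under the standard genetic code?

Position 3 falls in codon 1: UUU → Phe.
After the substitution the codon is UUC → Phe.
Both encode Phe, so the change is synonymous.

silent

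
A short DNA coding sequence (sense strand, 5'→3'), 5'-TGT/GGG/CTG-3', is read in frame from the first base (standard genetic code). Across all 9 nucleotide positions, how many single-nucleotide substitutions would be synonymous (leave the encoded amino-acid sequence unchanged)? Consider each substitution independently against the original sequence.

Codon 1 (TGT, Cys): 1 synonymous substitution.
Codon 2 (GGG, Gly): 3 synonymous substitutions.
Codon 3 (CTG, Leu): 4 synonymous substitutions.
Total: 1 + 3 + 4 = 8.

8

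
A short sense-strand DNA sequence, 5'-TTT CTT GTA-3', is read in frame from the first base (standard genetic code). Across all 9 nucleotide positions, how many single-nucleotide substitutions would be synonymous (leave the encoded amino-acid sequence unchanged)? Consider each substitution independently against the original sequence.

Codon 1 (TTT, Phe): 1 synonymous substitution.
Codon 2 (CTT, Leu): 3 synonymous substitutions.
Codon 3 (GTA, Val): 3 synonymous substitutions.
Total: 1 + 3 + 3 = 7.

7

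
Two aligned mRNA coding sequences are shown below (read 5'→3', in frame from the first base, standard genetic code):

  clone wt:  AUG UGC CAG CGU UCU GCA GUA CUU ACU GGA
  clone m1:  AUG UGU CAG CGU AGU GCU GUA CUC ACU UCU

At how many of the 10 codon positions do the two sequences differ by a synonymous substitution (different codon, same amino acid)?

4

Codon 1: AUG Met / AUG Met — identical.
Codon 2: UGC Cys / UGU Cys — synonymous.
Codon 3: CAG Gln / CAG Gln — identical.
Codon 4: CGU Arg / CGU Arg — identical.
Codon 5: UCU Ser / AGU Ser — synonymous.
Codon 6: GCA Ala / GCU Ala — synonymous.
Codon 7: GUA Val / GUA Val — identical.
Codon 8: CUU Leu / CUC Leu — synonymous.
Codon 9: ACU Thr / ACU Thr — identical.
Codon 10: GGA Gly / UCU Ser — nonsynonymous.
Synonymous differences: 4.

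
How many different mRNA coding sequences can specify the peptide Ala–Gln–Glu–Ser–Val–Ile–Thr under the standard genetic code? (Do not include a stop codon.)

Ala: 4 codons.
Gln: 2 codons.
Glu: 2 codons.
Ser: 6 codons.
Val: 4 codons.
Ile: 3 codons.
Thr: 4 codons.
4 × 2 × 2 × 6 × 4 × 3 × 4 = 4608.

4608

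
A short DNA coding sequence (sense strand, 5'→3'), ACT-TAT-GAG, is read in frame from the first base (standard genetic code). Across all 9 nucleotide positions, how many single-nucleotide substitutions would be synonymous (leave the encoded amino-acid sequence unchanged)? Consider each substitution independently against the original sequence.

5

Codon 1 (ACT, Thr): 3 synonymous substitutions.
Codon 2 (TAT, Tyr): 1 synonymous substitution.
Codon 3 (GAG, Glu): 1 synonymous substitution.
Total: 3 + 1 + 1 = 5.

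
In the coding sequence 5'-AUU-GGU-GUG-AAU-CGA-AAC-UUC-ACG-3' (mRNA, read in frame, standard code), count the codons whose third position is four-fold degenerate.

Codon 1 AUU (Ile): third position 3-fold.
Codon 2 GGU (Gly): third position 4-fold.
Codon 3 GUG (Val): third position 4-fold.
Codon 4 AAU (Asn): third position 2-fold.
Codon 5 CGA (Arg): third position 4-fold.
Codon 6 AAC (Asn): third position 2-fold.
Codon 7 UUC (Phe): third position 2-fold.
Codon 8 ACG (Thr): third position 4-fold.
Four-fold degenerate third positions: 4.

4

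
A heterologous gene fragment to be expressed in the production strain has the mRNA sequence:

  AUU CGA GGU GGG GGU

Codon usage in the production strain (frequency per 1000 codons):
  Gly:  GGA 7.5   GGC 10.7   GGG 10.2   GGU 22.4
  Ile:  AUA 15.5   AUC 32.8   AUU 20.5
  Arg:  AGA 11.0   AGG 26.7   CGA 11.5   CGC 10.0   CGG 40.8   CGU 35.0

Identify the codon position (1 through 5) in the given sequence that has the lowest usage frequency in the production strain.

4

Codon 1 AUU (Ile): 20.5 per 1000.
Codon 2 CGA (Arg): 11.5 per 1000.
Codon 3 GGU (Gly): 22.4 per 1000.
Codon 4 GGG (Gly): 10.2 per 1000.
Codon 5 GGU (Gly): 22.4 per 1000.
Lowest frequency is 10.2 at codon 4.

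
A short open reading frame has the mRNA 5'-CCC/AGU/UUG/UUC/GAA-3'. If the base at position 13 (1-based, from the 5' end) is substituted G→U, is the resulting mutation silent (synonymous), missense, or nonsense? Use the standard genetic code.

Position 13 falls in codon 5: GAA → Glu.
After the substitution the codon is UAA → Stop.
The new codon is a stop codon, so this is a nonsense mutation.

nonsense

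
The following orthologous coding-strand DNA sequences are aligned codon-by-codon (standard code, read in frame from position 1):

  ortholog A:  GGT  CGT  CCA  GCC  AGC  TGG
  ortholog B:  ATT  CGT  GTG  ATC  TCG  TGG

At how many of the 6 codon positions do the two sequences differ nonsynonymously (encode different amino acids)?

Codon 1: GGT Gly / ATT Ile — nonsynonymous.
Codon 2: CGT Arg / CGT Arg — identical.
Codon 3: CCA Pro / GTG Val — nonsynonymous.
Codon 4: GCC Ala / ATC Ile — nonsynonymous.
Codon 5: AGC Ser / TCG Ser — synonymous.
Codon 6: TGG Trp / TGG Trp — identical.
Nonsynonymous differences: 3.

3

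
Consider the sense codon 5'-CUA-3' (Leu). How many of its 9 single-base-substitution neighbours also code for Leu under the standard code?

4

Position 1: UUA → 1 synonymous.
Position 2: none → 0 synonymous.
Position 3: CUU, CUC, CUG → 3 synonymous.
Total: 1 + 0 + 3 = 4.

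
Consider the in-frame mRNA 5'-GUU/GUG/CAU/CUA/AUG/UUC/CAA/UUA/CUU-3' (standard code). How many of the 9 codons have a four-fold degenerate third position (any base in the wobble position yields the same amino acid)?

4

Codon 1 GUU (Val): third position 4-fold.
Codon 2 GUG (Val): third position 4-fold.
Codon 3 CAU (His): third position 2-fold.
Codon 4 CUA (Leu): third position 4-fold.
Codon 5 AUG (Met): third position 1-fold.
Codon 6 UUC (Phe): third position 2-fold.
Codon 7 CAA (Gln): third position 2-fold.
Codon 8 UUA (Leu): third position 2-fold.
Codon 9 CUU (Leu): third position 4-fold.
Four-fold degenerate third positions: 4.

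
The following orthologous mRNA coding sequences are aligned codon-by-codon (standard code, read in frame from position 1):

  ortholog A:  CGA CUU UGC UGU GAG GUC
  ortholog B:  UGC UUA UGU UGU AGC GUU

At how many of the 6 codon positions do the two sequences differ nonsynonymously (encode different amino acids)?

2

Codon 1: CGA Arg / UGC Cys — nonsynonymous.
Codon 2: CUU Leu / UUA Leu — synonymous.
Codon 3: UGC Cys / UGU Cys — synonymous.
Codon 4: UGU Cys / UGU Cys — identical.
Codon 5: GAG Glu / AGC Ser — nonsynonymous.
Codon 6: GUC Val / GUU Val — synonymous.
Nonsynonymous differences: 2.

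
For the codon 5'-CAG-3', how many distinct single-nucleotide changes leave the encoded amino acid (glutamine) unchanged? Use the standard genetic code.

1

Position 1: none → 0 synonymous.
Position 2: none → 0 synonymous.
Position 3: CAA → 1 synonymous.
Total: 0 + 0 + 1 = 1.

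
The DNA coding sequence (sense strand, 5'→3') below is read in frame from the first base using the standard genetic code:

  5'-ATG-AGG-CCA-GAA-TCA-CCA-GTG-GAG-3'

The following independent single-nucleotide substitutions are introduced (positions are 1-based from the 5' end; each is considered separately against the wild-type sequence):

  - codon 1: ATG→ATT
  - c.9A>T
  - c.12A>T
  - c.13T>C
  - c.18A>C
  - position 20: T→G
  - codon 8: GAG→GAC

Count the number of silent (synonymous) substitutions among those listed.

Codon 1: ATG (Met) → ATT (Ile) — missense.
Codon 3: CCA (Pro) → CCT (Pro) — synonymous.
Codon 4: GAA (Glu) → GAT (Asp) — missense.
Codon 5: TCA (Ser) → CCA (Pro) — missense.
Codon 6: CCA (Pro) → CCC (Pro) — synonymous.
Codon 7: GTG (Val) → GGG (Gly) — missense.
Codon 8: GAG (Glu) → GAC (Asp) — missense.
Synonymous: 2 of 7.

2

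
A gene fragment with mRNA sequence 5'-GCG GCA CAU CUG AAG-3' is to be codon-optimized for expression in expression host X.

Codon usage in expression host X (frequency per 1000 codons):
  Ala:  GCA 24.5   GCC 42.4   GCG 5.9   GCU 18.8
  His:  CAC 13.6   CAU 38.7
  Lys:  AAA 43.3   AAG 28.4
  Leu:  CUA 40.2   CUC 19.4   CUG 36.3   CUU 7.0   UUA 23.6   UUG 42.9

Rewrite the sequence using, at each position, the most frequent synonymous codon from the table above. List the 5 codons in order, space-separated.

Codon 1 (Ala): best is GCC at 42.4.
Codon 2 (Ala): best is GCC at 42.4.
Codon 3 (His): best is CAU at 38.7.
Codon 4 (Leu): best is UUG at 42.9.
Codon 5 (Lys): best is AAA at 43.3.

GCC GCC CAU UUG AAA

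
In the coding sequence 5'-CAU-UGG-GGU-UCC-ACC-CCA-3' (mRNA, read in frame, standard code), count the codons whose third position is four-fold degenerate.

Codon 1 CAU (His): third position 2-fold.
Codon 2 UGG (Trp): third position 1-fold.
Codon 3 GGU (Gly): third position 4-fold.
Codon 4 UCC (Ser): third position 4-fold.
Codon 5 ACC (Thr): third position 4-fold.
Codon 6 CCA (Pro): third position 4-fold.
Four-fold degenerate third positions: 4.

4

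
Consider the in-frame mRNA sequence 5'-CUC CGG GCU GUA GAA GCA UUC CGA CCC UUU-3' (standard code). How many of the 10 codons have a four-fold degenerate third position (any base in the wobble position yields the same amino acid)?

7

Codon 1 CUC (Leu): third position 4-fold.
Codon 2 CGG (Arg): third position 4-fold.
Codon 3 GCU (Ala): third position 4-fold.
Codon 4 GUA (Val): third position 4-fold.
Codon 5 GAA (Glu): third position 2-fold.
Codon 6 GCA (Ala): third position 4-fold.
Codon 7 UUC (Phe): third position 2-fold.
Codon 8 CGA (Arg): third position 4-fold.
Codon 9 CCC (Pro): third position 4-fold.
Codon 10 UUU (Phe): third position 2-fold.
Four-fold degenerate third positions: 7.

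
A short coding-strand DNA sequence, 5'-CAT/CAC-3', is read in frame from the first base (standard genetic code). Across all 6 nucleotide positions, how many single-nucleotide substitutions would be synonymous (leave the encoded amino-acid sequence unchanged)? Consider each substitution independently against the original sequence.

Codon 1 (CAT, His): 1 synonymous substitution.
Codon 2 (CAC, His): 1 synonymous substitution.
Total: 1 + 1 = 2.

2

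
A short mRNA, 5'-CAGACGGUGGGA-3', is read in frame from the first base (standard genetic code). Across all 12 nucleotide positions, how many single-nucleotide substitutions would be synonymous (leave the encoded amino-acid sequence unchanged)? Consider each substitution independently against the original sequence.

10

Codon 1 (CAG, Gln): 1 synonymous substitution.
Codon 2 (ACG, Thr): 3 synonymous substitutions.
Codon 3 (GUG, Val): 3 synonymous substitutions.
Codon 4 (GGA, Gly): 3 synonymous substitutions.
Total: 1 + 3 + 3 + 3 = 10.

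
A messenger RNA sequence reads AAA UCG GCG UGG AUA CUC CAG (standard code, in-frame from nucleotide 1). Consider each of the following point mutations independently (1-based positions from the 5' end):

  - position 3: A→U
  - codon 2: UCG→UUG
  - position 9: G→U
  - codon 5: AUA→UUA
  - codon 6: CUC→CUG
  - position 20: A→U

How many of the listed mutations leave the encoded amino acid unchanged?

2

Codon 1: AAA (Lys) → AAU (Asn) — missense.
Codon 2: UCG (Ser) → UUG (Leu) — missense.
Codon 3: GCG (Ala) → GCU (Ala) — synonymous.
Codon 5: AUA (Ile) → UUA (Leu) — missense.
Codon 6: CUC (Leu) → CUG (Leu) — synonymous.
Codon 7: CAG (Gln) → CUG (Leu) — missense.
Synonymous: 2 of 6.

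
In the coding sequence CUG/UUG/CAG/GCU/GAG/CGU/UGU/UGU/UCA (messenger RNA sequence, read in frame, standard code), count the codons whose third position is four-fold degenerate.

Codon 1 CUG (Leu): third position 4-fold.
Codon 2 UUG (Leu): third position 2-fold.
Codon 3 CAG (Gln): third position 2-fold.
Codon 4 GCU (Ala): third position 4-fold.
Codon 5 GAG (Glu): third position 2-fold.
Codon 6 CGU (Arg): third position 4-fold.
Codon 7 UGU (Cys): third position 2-fold.
Codon 8 UGU (Cys): third position 2-fold.
Codon 9 UCA (Ser): third position 4-fold.
Four-fold degenerate third positions: 4.

4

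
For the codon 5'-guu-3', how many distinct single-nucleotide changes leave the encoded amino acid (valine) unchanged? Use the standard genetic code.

3

Position 1: none → 0 synonymous.
Position 2: none → 0 synonymous.
Position 3: GUC, GUA, GUG → 3 synonymous.
Total: 0 + 0 + 3 = 3.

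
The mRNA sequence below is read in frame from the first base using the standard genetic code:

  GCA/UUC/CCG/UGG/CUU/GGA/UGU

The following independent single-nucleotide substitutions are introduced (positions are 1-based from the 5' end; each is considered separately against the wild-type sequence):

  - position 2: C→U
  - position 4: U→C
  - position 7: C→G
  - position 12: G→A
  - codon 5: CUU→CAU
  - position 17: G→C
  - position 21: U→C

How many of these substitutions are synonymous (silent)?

Codon 1: GCA (Ala) → GUA (Val) — missense.
Codon 2: UUC (Phe) → CUC (Leu) — missense.
Codon 3: CCG (Pro) → GCG (Ala) — missense.
Codon 4: UGG (Trp) → UGA (Stop) — nonsense.
Codon 5: CUU (Leu) → CAU (His) — missense.
Codon 6: GGA (Gly) → GCA (Ala) — missense.
Codon 7: UGU (Cys) → UGC (Cys) — synonymous.
Synonymous: 1 of 7.

1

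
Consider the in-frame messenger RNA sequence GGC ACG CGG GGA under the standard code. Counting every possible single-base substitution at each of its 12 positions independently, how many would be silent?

13

Codon 1 (GGC, Gly): 3 synonymous substitutions.
Codon 2 (ACG, Thr): 3 synonymous substitutions.
Codon 3 (CGG, Arg): 4 synonymous substitutions.
Codon 4 (GGA, Gly): 3 synonymous substitutions.
Total: 3 + 3 + 4 + 3 = 13.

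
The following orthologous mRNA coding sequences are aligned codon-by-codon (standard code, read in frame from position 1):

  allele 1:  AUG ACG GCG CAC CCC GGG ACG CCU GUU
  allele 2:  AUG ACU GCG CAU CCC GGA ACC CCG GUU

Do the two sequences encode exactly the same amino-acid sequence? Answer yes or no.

yes

Codon 1: AUG Met / AUG Met — identical.
Codon 2: ACG Thr / ACU Thr — synonymous.
Codon 3: GCG Ala / GCG Ala — identical.
Codon 4: CAC His / CAU His — synonymous.
Codon 5: CCC Pro / CCC Pro — identical.
Codon 6: GGG Gly / GGA Gly — synonymous.
Codon 7: ACG Thr / ACC Thr — synonymous.
Codon 8: CCU Pro / CCG Pro — synonymous.
Codon 9: GUU Val / GUU Val — identical.
Nonsynonymous differences: 0 → same protein.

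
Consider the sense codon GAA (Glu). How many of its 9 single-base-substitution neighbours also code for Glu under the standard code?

1

Position 1: none → 0 synonymous.
Position 2: none → 0 synonymous.
Position 3: GAG → 1 synonymous.
Total: 0 + 0 + 1 = 1.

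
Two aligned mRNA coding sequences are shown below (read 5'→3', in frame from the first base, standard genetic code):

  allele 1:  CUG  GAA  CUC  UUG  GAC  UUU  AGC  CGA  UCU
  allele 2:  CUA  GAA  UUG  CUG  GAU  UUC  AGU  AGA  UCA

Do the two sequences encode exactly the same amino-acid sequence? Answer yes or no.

Codon 1: CUG Leu / CUA Leu — synonymous.
Codon 2: GAA Glu / GAA Glu — identical.
Codon 3: CUC Leu / UUG Leu — synonymous.
Codon 4: UUG Leu / CUG Leu — synonymous.
Codon 5: GAC Asp / GAU Asp — synonymous.
Codon 6: UUU Phe / UUC Phe — synonymous.
Codon 7: AGC Ser / AGU Ser — synonymous.
Codon 8: CGA Arg / AGA Arg — synonymous.
Codon 9: UCU Ser / UCA Ser — synonymous.
Nonsynonymous differences: 0 → same protein.

yes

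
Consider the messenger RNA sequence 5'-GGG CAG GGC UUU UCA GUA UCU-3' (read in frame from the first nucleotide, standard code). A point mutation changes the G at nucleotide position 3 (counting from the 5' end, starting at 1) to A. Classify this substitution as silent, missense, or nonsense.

Position 3 falls in codon 1: GGG → Gly.
After the substitution the codon is GGA → Gly.
Both encode Gly, so the change is synonymous.

silent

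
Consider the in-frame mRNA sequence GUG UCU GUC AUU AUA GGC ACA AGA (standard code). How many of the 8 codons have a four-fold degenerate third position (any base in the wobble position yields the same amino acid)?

5

Codon 1 GUG (Val): third position 4-fold.
Codon 2 UCU (Ser): third position 4-fold.
Codon 3 GUC (Val): third position 4-fold.
Codon 4 AUU (Ile): third position 3-fold.
Codon 5 AUA (Ile): third position 3-fold.
Codon 6 GGC (Gly): third position 4-fold.
Codon 7 ACA (Thr): third position 4-fold.
Codon 8 AGA (Arg): third position 2-fold.
Four-fold degenerate third positions: 5.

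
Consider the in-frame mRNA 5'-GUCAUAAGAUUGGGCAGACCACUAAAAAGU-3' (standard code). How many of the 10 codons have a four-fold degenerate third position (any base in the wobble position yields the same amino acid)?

4

Codon 1 GUC (Val): third position 4-fold.
Codon 2 AUA (Ile): third position 3-fold.
Codon 3 AGA (Arg): third position 2-fold.
Codon 4 UUG (Leu): third position 2-fold.
Codon 5 GGC (Gly): third position 4-fold.
Codon 6 AGA (Arg): third position 2-fold.
Codon 7 CCA (Pro): third position 4-fold.
Codon 8 CUA (Leu): third position 4-fold.
Codon 9 AAA (Lys): third position 2-fold.
Codon 10 AGU (Ser): third position 2-fold.
Four-fold degenerate third positions: 4.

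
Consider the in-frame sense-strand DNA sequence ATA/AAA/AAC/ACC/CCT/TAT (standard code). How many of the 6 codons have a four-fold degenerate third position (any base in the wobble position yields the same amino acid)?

2

Codon 1 ATA (Ile): third position 3-fold.
Codon 2 AAA (Lys): third position 2-fold.
Codon 3 AAC (Asn): third position 2-fold.
Codon 4 ACC (Thr): third position 4-fold.
Codon 5 CCT (Pro): third position 4-fold.
Codon 6 TAT (Tyr): third position 2-fold.
Four-fold degenerate third positions: 2.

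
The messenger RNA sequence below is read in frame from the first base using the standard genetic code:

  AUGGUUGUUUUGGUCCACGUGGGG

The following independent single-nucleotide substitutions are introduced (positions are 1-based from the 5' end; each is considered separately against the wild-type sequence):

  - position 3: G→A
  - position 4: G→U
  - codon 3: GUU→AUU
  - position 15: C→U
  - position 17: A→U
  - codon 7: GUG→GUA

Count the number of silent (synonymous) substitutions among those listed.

2

Codon 1: AUG (Met) → AUA (Ile) — missense.
Codon 2: GUU (Val) → UUU (Phe) — missense.
Codon 3: GUU (Val) → AUU (Ile) — missense.
Codon 5: GUC (Val) → GUU (Val) — synonymous.
Codon 6: CAC (His) → CUC (Leu) — missense.
Codon 7: GUG (Val) → GUA (Val) — synonymous.
Synonymous: 2 of 6.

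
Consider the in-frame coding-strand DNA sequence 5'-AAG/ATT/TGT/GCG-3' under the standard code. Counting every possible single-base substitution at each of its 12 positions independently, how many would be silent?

Codon 1 (AAG, Lys): 1 synonymous substitution.
Codon 2 (ATT, Ile): 2 synonymous substitutions.
Codon 3 (TGT, Cys): 1 synonymous substitution.
Codon 4 (GCG, Ala): 3 synonymous substitutions.
Total: 1 + 2 + 1 + 3 = 7.

7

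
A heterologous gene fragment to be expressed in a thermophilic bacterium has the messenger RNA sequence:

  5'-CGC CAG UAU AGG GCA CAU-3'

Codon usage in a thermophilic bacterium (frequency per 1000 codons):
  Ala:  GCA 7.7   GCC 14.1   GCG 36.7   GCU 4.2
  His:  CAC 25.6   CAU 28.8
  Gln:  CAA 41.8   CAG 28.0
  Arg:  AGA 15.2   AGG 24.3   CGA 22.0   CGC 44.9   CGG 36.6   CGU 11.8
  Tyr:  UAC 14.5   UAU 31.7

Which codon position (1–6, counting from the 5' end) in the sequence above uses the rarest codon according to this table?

Codon 1 CGC (Arg): 44.9 per 1000.
Codon 2 CAG (Gln): 28.0 per 1000.
Codon 3 UAU (Tyr): 31.7 per 1000.
Codon 4 AGG (Arg): 24.3 per 1000.
Codon 5 GCA (Ala): 7.7 per 1000.
Codon 6 CAU (His): 28.8 per 1000.
Lowest frequency is 7.7 at codon 5.

5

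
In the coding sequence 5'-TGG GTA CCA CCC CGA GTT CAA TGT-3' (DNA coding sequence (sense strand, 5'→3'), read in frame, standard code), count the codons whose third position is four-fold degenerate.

Codon 1 TGG (Trp): third position 1-fold.
Codon 2 GTA (Val): third position 4-fold.
Codon 3 CCA (Pro): third position 4-fold.
Codon 4 CCC (Pro): third position 4-fold.
Codon 5 CGA (Arg): third position 4-fold.
Codon 6 GTT (Val): third position 4-fold.
Codon 7 CAA (Gln): third position 2-fold.
Codon 8 TGT (Cys): third position 2-fold.
Four-fold degenerate third positions: 5.

5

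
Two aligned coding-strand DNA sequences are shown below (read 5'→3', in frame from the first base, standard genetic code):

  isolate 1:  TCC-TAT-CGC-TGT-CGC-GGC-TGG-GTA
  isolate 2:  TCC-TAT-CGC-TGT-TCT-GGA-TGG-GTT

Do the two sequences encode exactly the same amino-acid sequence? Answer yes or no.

no

Codon 1: TCC Ser / TCC Ser — identical.
Codon 2: TAT Tyr / TAT Tyr — identical.
Codon 3: CGC Arg / CGC Arg — identical.
Codon 4: TGT Cys / TGT Cys — identical.
Codon 5: CGC Arg / TCT Ser — nonsynonymous.
Codon 6: GGC Gly / GGA Gly — synonymous.
Codon 7: TGG Trp / TGG Trp — identical.
Codon 8: GTA Val / GTT Val — synonymous.
Nonsynonymous differences: 1 → different protein.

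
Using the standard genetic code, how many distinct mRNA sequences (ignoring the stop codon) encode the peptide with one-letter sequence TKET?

64

Thr: 4 codons.
Lys: 2 codons.
Glu: 2 codons.
Thr: 4 codons.
4 × 2 × 2 × 4 = 64.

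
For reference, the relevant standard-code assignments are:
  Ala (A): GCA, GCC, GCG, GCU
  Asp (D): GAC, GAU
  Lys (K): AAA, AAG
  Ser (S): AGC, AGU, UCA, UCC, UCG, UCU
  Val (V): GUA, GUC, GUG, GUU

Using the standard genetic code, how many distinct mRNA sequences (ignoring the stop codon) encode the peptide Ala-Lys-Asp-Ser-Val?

Ala: 4 codons.
Lys: 2 codons.
Asp: 2 codons.
Ser: 6 codons.
Val: 4 codons.
4 × 2 × 2 × 6 × 4 = 384.

384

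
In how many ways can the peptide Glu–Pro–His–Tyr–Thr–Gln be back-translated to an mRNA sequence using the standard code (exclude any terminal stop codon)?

Glu: 2 codons.
Pro: 4 codons.
His: 2 codons.
Tyr: 2 codons.
Thr: 4 codons.
Gln: 2 codons.
2 × 4 × 2 × 2 × 4 × 2 = 256.

256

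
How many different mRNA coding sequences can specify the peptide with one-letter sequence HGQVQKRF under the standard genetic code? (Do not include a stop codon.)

His: 2 codons.
Gly: 4 codons.
Gln: 2 codons.
Val: 4 codons.
Gln: 2 codons.
Lys: 2 codons.
Arg: 6 codons.
Phe: 2 codons.
2 × 4 × 2 × 4 × 2 × 2 × 6 × 2 = 3072.

3072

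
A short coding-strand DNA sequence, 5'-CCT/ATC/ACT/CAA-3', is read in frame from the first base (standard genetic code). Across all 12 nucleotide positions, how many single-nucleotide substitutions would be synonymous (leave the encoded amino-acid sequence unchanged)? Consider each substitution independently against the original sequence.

Codon 1 (CCT, Pro): 3 synonymous substitutions.
Codon 2 (ATC, Ile): 2 synonymous substitutions.
Codon 3 (ACT, Thr): 3 synonymous substitutions.
Codon 4 (CAA, Gln): 1 synonymous substitution.
Total: 3 + 2 + 3 + 1 = 9.

9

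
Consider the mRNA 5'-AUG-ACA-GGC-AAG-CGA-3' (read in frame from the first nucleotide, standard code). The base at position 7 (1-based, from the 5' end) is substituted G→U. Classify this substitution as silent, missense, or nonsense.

missense

Position 7 falls in codon 3: GGC → Gly.
After the substitution the codon is UGC → Cys.
Gly ≠ Cys, so this is a missense mutation.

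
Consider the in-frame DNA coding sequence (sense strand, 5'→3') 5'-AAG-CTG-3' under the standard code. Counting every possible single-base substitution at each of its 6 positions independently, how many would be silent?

5

Codon 1 (AAG, Lys): 1 synonymous substitution.
Codon 2 (CTG, Leu): 4 synonymous substitutions.
Total: 1 + 4 = 5.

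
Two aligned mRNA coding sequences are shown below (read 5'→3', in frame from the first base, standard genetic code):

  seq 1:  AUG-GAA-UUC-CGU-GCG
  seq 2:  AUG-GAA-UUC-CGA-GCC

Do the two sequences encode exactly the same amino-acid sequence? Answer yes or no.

Codon 1: AUG Met / AUG Met — identical.
Codon 2: GAA Glu / GAA Glu — identical.
Codon 3: UUC Phe / UUC Phe — identical.
Codon 4: CGU Arg / CGA Arg — synonymous.
Codon 5: GCG Ala / GCC Ala — synonymous.
Nonsynonymous differences: 0 → same protein.

yes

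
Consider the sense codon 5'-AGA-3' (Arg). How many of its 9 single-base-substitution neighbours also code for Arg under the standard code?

Position 1: CGA → 1 synonymous.
Position 2: none → 0 synonymous.
Position 3: AGG → 1 synonymous.
Total: 1 + 0 + 1 = 2.

2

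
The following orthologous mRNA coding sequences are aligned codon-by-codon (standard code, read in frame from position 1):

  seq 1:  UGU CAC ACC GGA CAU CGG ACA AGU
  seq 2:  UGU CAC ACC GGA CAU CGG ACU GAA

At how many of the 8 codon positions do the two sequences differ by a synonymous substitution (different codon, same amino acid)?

Codon 1: UGU Cys / UGU Cys — identical.
Codon 2: CAC His / CAC His — identical.
Codon 3: ACC Thr / ACC Thr — identical.
Codon 4: GGA Gly / GGA Gly — identical.
Codon 5: CAU His / CAU His — identical.
Codon 6: CGG Arg / CGG Arg — identical.
Codon 7: ACA Thr / ACU Thr — synonymous.
Codon 8: AGU Ser / GAA Glu — nonsynonymous.
Synonymous differences: 1.

1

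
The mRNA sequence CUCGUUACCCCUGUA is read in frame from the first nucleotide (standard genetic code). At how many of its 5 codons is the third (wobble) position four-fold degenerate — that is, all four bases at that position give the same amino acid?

5

Codon 1 CUC (Leu): third position 4-fold.
Codon 2 GUU (Val): third position 4-fold.
Codon 3 ACC (Thr): third position 4-fold.
Codon 4 CCU (Pro): third position 4-fold.
Codon 5 GUA (Val): third position 4-fold.
Four-fold degenerate third positions: 5.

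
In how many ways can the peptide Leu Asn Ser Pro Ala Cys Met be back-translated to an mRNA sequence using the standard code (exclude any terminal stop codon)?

2304

Leu: 6 codons.
Asn: 2 codons.
Ser: 6 codons.
Pro: 4 codons.
Ala: 4 codons.
Cys: 2 codons.
Met: 1 codon.
6 × 2 × 6 × 4 × 4 × 2 × 1 = 2304.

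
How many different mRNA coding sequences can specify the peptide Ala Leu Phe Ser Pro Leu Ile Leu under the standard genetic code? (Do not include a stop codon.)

124416

Ala: 4 codons.
Leu: 6 codons.
Phe: 2 codons.
Ser: 6 codons.
Pro: 4 codons.
Leu: 6 codons.
Ile: 3 codons.
Leu: 6 codons.
4 × 6 × 2 × 6 × 4 × 6 × 3 × 6 = 124416.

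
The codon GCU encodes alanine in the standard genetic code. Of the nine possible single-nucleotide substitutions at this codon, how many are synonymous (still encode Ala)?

3

Position 1: none → 0 synonymous.
Position 2: none → 0 synonymous.
Position 3: GCC, GCA, GCG → 3 synonymous.
Total: 0 + 0 + 3 = 3.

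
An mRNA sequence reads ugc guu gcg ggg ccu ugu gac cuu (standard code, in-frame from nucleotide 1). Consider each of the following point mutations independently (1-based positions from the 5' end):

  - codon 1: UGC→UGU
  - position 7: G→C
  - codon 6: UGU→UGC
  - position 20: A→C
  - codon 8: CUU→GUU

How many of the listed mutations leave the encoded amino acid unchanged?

2

Codon 1: UGC (Cys) → UGU (Cys) — synonymous.
Codon 3: GCG (Ala) → CCG (Pro) — missense.
Codon 6: UGU (Cys) → UGC (Cys) — synonymous.
Codon 7: GAC (Asp) → GCC (Ala) — missense.
Codon 8: CUU (Leu) → GUU (Val) — missense.
Synonymous: 2 of 5.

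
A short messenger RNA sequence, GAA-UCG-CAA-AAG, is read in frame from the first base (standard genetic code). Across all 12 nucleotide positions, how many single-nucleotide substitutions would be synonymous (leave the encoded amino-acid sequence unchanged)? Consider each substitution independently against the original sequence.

Codon 1 (GAA, Glu): 1 synonymous substitution.
Codon 2 (UCG, Ser): 3 synonymous substitutions.
Codon 3 (CAA, Gln): 1 synonymous substitution.
Codon 4 (AAG, Lys): 1 synonymous substitution.
Total: 1 + 3 + 1 + 1 = 6.

6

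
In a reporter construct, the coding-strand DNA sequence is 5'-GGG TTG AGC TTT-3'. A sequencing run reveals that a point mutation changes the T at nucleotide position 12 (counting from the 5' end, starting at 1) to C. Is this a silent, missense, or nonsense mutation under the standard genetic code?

silent

Position 12 falls in codon 4: TTT → Phe.
After the substitution the codon is TTC → Phe.
Both encode Phe, so the change is synonymous.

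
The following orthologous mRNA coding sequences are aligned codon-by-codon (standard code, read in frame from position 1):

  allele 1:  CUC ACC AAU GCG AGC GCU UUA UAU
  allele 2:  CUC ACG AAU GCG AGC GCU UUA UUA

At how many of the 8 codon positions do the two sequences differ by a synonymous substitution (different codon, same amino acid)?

Codon 1: CUC Leu / CUC Leu — identical.
Codon 2: ACC Thr / ACG Thr — synonymous.
Codon 3: AAU Asn / AAU Asn — identical.
Codon 4: GCG Ala / GCG Ala — identical.
Codon 5: AGC Ser / AGC Ser — identical.
Codon 6: GCU Ala / GCU Ala — identical.
Codon 7: UUA Leu / UUA Leu — identical.
Codon 8: UAU Tyr / UUA Leu — nonsynonymous.
Synonymous differences: 1.

1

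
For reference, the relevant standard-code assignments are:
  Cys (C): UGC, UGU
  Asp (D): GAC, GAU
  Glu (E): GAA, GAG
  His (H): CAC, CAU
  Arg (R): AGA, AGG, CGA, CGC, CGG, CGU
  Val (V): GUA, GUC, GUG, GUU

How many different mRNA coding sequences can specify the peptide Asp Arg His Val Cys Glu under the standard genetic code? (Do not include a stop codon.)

Asp: 2 codons.
Arg: 6 codons.
His: 2 codons.
Val: 4 codons.
Cys: 2 codons.
Glu: 2 codons.
2 × 6 × 2 × 4 × 2 × 2 = 384.

384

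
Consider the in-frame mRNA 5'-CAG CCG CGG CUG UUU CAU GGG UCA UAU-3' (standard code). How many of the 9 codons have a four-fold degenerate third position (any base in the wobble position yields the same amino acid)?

Codon 1 CAG (Gln): third position 2-fold.
Codon 2 CCG (Pro): third position 4-fold.
Codon 3 CGG (Arg): third position 4-fold.
Codon 4 CUG (Leu): third position 4-fold.
Codon 5 UUU (Phe): third position 2-fold.
Codon 6 CAU (His): third position 2-fold.
Codon 7 GGG (Gly): third position 4-fold.
Codon 8 UCA (Ser): third position 4-fold.
Codon 9 UAU (Tyr): third position 2-fold.
Four-fold degenerate third positions: 5.

5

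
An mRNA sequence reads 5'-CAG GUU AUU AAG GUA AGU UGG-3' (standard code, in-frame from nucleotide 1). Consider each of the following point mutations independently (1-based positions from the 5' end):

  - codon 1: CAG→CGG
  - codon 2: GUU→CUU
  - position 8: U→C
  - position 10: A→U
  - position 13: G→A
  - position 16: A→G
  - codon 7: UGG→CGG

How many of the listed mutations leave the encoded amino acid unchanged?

Codon 1: CAG (Gln) → CGG (Arg) — missense.
Codon 2: GUU (Val) → CUU (Leu) — missense.
Codon 3: AUU (Ile) → ACU (Thr) — missense.
Codon 4: AAG (Lys) → UAG (Stop) — nonsense.
Codon 5: GUA (Val) → AUA (Ile) — missense.
Codon 6: AGU (Ser) → GGU (Gly) — missense.
Codon 7: UGG (Trp) → CGG (Arg) — missense.
Synonymous: 0 of 7.

0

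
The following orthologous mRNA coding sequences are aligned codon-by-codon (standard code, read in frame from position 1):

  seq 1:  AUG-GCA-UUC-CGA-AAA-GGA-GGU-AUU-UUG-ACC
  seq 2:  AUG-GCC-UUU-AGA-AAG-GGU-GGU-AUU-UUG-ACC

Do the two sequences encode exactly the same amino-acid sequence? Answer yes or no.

Codon 1: AUG Met / AUG Met — identical.
Codon 2: GCA Ala / GCC Ala — synonymous.
Codon 3: UUC Phe / UUU Phe — synonymous.
Codon 4: CGA Arg / AGA Arg — synonymous.
Codon 5: AAA Lys / AAG Lys — synonymous.
Codon 6: GGA Gly / GGU Gly — synonymous.
Codon 7: GGU Gly / GGU Gly — identical.
Codon 8: AUU Ile / AUU Ile — identical.
Codon 9: UUG Leu / UUG Leu — identical.
Codon 10: ACC Thr / ACC Thr — identical.
Nonsynonymous differences: 0 → same protein.

yes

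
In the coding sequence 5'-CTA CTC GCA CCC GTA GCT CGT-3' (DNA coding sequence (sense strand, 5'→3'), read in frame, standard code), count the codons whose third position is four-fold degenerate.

7

Codon 1 CTA (Leu): third position 4-fold.
Codon 2 CTC (Leu): third position 4-fold.
Codon 3 GCA (Ala): third position 4-fold.
Codon 4 CCC (Pro): third position 4-fold.
Codon 5 GTA (Val): third position 4-fold.
Codon 6 GCT (Ala): third position 4-fold.
Codon 7 CGT (Arg): third position 4-fold.
Four-fold degenerate third positions: 7.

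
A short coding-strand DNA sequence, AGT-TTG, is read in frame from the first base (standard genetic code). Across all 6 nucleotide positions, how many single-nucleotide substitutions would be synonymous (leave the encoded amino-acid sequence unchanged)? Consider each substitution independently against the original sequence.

3

Codon 1 (AGT, Ser): 1 synonymous substitution.
Codon 2 (TTG, Leu): 2 synonymous substitutions.
Total: 1 + 2 = 3.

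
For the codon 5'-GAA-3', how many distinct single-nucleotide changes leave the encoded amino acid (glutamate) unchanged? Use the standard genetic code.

Position 1: none → 0 synonymous.
Position 2: none → 0 synonymous.
Position 3: GAG → 1 synonymous.
Total: 0 + 0 + 1 = 1.

1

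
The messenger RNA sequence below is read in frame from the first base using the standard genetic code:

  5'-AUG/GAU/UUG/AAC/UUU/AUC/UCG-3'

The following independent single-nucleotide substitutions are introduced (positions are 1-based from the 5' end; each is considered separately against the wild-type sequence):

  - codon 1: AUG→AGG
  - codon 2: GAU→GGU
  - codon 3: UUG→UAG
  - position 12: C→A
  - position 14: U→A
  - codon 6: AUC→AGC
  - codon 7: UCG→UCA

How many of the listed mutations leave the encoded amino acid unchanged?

1

Codon 1: AUG (Met) → AGG (Arg) — missense.
Codon 2: GAU (Asp) → GGU (Gly) — missense.
Codon 3: UUG (Leu) → UAG (Stop) — nonsense.
Codon 4: AAC (Asn) → AAA (Lys) — missense.
Codon 5: UUU (Phe) → UAU (Tyr) — missense.
Codon 6: AUC (Ile) → AGC (Ser) — missense.
Codon 7: UCG (Ser) → UCA (Ser) — synonymous.
Synonymous: 1 of 7.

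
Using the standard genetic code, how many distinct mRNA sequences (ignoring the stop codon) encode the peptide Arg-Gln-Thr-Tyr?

96

Arg: 6 codons.
Gln: 2 codons.
Thr: 4 codons.
Tyr: 2 codons.
6 × 2 × 4 × 2 = 96.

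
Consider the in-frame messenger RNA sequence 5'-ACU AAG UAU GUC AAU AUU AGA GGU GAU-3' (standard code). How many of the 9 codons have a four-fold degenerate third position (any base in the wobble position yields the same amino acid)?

3

Codon 1 ACU (Thr): third position 4-fold.
Codon 2 AAG (Lys): third position 2-fold.
Codon 3 UAU (Tyr): third position 2-fold.
Codon 4 GUC (Val): third position 4-fold.
Codon 5 AAU (Asn): third position 2-fold.
Codon 6 AUU (Ile): third position 3-fold.
Codon 7 AGA (Arg): third position 2-fold.
Codon 8 GGU (Gly): third position 4-fold.
Codon 9 GAU (Asp): third position 2-fold.
Four-fold degenerate third positions: 3.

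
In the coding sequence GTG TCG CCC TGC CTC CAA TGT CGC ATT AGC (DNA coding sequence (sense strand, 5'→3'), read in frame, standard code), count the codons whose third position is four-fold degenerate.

5

Codon 1 GTG (Val): third position 4-fold.
Codon 2 TCG (Ser): third position 4-fold.
Codon 3 CCC (Pro): third position 4-fold.
Codon 4 TGC (Cys): third position 2-fold.
Codon 5 CTC (Leu): third position 4-fold.
Codon 6 CAA (Gln): third position 2-fold.
Codon 7 TGT (Cys): third position 2-fold.
Codon 8 CGC (Arg): third position 4-fold.
Codon 9 ATT (Ile): third position 3-fold.
Codon 10 AGC (Ser): third position 2-fold.
Four-fold degenerate third positions: 5.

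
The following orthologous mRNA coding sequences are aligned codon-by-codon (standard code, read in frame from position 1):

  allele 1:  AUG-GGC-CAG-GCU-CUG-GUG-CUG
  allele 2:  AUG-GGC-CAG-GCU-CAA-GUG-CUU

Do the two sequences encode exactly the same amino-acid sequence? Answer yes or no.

no

Codon 1: AUG Met / AUG Met — identical.
Codon 2: GGC Gly / GGC Gly — identical.
Codon 3: CAG Gln / CAG Gln — identical.
Codon 4: GCU Ala / GCU Ala — identical.
Codon 5: CUG Leu / CAA Gln — nonsynonymous.
Codon 6: GUG Val / GUG Val — identical.
Codon 7: CUG Leu / CUU Leu — synonymous.
Nonsynonymous differences: 1 → different protein.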